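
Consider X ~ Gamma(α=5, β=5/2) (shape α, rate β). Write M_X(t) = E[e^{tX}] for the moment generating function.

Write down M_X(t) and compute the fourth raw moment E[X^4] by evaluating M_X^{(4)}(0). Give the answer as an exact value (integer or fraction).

E[X^4] = D^4[M](0) = 5376/125

M_X(t) = 3125/(32*(5/2 - t)^5)
D^4[M](t) = -84000000/(512*t^9 - 11520*t^8 + 115200*t^7 - 672000*t^6 + 2520000*t^5 - 6300000*t^4 + 10500000*t^3 - 11250000*t^2 + 7031250*t - 1953125)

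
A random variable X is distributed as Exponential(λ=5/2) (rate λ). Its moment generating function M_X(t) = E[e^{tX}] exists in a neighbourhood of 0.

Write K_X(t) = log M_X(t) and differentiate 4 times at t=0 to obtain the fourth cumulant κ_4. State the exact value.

M_X(t) = 5/(2*(5/2 - t))
K_X(t) = log M_X(t) = -log(5/2 - t) - log(2) + log(5)
K′(t) = -2/(2*t - 5)
K′′(t) = 4/(4*t^2 - 20*t + 25)
K′′′(t) = -16/(8*t^3 - 60*t^2 + 150*t - 125)
K′′′′(t) = 96/(16*t^4 - 160*t^3 + 600*t^2 - 1000*t + 625)

κ_4 = K′′′′(0) = 96/625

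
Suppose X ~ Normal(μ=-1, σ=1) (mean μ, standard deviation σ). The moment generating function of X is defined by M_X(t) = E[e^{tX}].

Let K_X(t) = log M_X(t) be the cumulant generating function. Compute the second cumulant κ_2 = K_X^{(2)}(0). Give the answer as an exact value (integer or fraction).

M_X(t) = e^(t^2/2 - t)
K_X(t) = log M_X(t) = t^2/2 - t
D^2[K](t) = 1

κ_2 = D^2[K](0) = 1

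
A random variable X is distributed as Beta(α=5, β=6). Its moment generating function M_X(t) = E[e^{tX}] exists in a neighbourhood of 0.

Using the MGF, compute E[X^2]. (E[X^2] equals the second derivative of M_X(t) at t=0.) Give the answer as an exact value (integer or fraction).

M_X(t) = ₁F₁(5; 11; t)
dM/dt = 5*₁F₁(6; 12; t)/11
d^2M/dt^2 = 5*₁F₁(7; 13; t)/22

E[X^2] = d^2M/dt^2 |_{t=0} = 5/22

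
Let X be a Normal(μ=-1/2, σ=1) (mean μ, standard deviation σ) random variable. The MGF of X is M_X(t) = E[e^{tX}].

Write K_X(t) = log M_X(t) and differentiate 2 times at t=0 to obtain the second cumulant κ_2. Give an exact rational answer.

κ_2 = D^2[K](0) = 1

M_X(t) = e^(t^2/2 - t/2)
K_X(t) = log M_X(t) = t^2/2 - t/2
D^2[K](t) = 1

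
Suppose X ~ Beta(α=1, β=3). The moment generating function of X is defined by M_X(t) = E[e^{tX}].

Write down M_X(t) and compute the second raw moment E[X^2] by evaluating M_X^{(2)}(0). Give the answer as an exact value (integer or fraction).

M_X(t) = ₁F₁(1; 4; t)
D^2[M](t) = ₁F₁(3; 6; t)/10

E[X^2] = D^2[M](0) = 1/10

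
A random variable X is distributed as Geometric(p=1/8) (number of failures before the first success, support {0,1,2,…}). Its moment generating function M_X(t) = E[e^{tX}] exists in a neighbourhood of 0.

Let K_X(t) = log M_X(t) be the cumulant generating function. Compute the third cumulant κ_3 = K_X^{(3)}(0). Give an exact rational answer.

κ_3 = K^(3)(0) = 840

M_X(t) = 1/(8*(1 - 7*e^(t)/8))
K_X(t) = log M_X(t) = -log(1 - 7*e^(t)/8) - 3*log(2)
K^(3)(t) = (-392*e^(2*t) - 448*e^(t))/(343*e^(3*t) - 1176*e^(2*t) + 1344*e^(t) - 512)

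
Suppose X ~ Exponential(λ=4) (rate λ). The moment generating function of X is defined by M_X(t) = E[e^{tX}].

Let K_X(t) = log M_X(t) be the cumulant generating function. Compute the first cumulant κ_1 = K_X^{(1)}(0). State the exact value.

M_X(t) = 4/(4 - t)
K_X(t) = log M_X(t) = -log(4 - t) + 2*log(2)
D[K](t) = -1/(t - 4)

κ_1 = D[K](0) = 1/4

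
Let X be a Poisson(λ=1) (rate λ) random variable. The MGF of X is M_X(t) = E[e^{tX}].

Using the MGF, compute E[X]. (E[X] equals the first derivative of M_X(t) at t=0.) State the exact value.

E[X] = D[M](0) = 1

M_X(t) = e^(e^(t) - 1)
D[M](t) = e^(-1)*e^(t)*e^(e^(t))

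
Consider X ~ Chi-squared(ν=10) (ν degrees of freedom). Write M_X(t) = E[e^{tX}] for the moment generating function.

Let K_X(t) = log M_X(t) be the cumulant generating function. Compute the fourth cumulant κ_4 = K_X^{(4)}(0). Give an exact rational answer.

M_X(t) = (1 - 2*t)^(-5)
K_X(t) = log M_X(t) = -5*log(1 - 2*t)
K′(t) = -10/(2*t - 1)
K′′(t) = 20/(4*t^2 - 4*t + 1)
K′′′(t) = -80/(8*t^3 - 12*t^2 + 6*t - 1)
K′′′′(t) = 480/(16*t^4 - 32*t^3 + 24*t^2 - 8*t + 1)

κ_4 = K′′′′(0) = 480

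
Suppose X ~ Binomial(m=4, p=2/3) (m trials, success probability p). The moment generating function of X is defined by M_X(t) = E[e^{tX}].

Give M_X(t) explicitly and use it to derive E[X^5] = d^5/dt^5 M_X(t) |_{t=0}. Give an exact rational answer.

M_X(t) = (2*e^(t)/3 + 1/3)^4
dM/dt = 64*e^(4*t)/81 + 32*e^(3*t)/27 + 16*e^(2*t)/27 + 8*e^(t)/81
d^2M/dt^2 = 256*e^(4*t)/81 + 32*e^(3*t)/9 + 32*e^(2*t)/27 + 8*e^(t)/81
d^3M/dt^3 = 1024*e^(4*t)/81 + 32*e^(3*t)/3 + 64*e^(2*t)/27 + 8*e^(t)/81
d^4M/dt^4 = 4096*e^(4*t)/81 + 32*e^(3*t) + 128*e^(2*t)/27 + 8*e^(t)/81
d^5M/dt^5 = 16384*e^(4*t)/81 + 96*e^(3*t) + 256*e^(2*t)/27 + 8*e^(t)/81

E[X^5] = d^5M/dt^5 |_{t=0} = 8312/27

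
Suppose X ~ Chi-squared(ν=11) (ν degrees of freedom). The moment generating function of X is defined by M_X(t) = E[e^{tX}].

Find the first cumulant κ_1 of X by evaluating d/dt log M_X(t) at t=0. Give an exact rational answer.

κ_1 = K^(1)(0) = 11

M_X(t) = (1 - 2*t)^(-11/2)
K_X(t) = log M_X(t) = -11*log(1 - 2*t)/2
K^(1)(t) = -11/(2*t - 1)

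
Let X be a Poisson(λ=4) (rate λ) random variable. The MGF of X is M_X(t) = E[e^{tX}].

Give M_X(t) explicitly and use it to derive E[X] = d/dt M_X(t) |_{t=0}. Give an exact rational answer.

E[X] = M^(1)(0) = 4

M_X(t) = e^(4*e^(t) - 4)
M^(1)(t) = 4*e^(-4)*e^(t)*e^(4*e^(t))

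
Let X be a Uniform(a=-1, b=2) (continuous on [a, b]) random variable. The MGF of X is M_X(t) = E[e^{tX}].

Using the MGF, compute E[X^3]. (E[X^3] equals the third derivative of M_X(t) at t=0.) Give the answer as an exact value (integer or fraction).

M_X(t) = (e^(2*t) - e^(-t))/(3*t)
M^(3)(t) = (8*t^3*e^(3*t) + t^3 - 12*t^2*e^(3*t) + 3*t^2 + 12*t*e^(3*t) + 6*t - 6*e^(3*t) + 6)*e^(-t)/(3*t^4)

E[X^3] = M^(3)(0) = 5/4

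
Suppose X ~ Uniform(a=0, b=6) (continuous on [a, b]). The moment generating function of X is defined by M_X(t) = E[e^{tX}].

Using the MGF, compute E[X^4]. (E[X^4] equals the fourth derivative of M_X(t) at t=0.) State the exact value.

E[X^4] = D^4[M](0) = 1296/5

M_X(t) = (e^(6*t) - 1)/(6*t)
D^4[M](t) = (216*t^4*e^(6*t) - 144*t^3*e^(6*t) + 72*t^2*e^(6*t) - 24*t*e^(6*t) + 4*e^(6*t) - 4)/t^5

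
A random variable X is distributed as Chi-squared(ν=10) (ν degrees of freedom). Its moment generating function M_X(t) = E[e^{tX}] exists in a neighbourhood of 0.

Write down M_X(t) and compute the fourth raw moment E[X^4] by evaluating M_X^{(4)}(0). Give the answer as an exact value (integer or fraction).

M_X(t) = (1 - 2*t)^(-5)
D^4[M](t) = -26880/(512*t^9 - 2304*t^8 + 4608*t^7 - 5376*t^6 + 4032*t^5 - 2016*t^4 + 672*t^3 - 144*t^2 + 18*t - 1)

E[X^4] = D^4[M](0) = 26880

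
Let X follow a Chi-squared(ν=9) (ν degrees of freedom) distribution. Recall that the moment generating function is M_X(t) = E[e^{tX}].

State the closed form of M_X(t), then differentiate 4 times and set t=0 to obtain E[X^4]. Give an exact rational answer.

M_X(t) = (1 - 2*t)^(-9/2)
dM/dt = -9/(32*t^5*√(1 - 2*t) - 80*t^4*√(1 - 2*t) + 80*t^3*√(1 - 2*t) - 40*t^2*√(1 - 2*t) + 10*t*√(1 - 2*t) - √(1 - 2*t))
d^2M/dt^2 = 99/(64*t^6*√(1 - 2*t) - 192*t^5*√(1 - 2*t) + 240*t^4*√(1 - 2*t) - 160*t^3*√(1 - 2*t) + 60*t^2*√(1 - 2*t) - 12*t*√(1 - 2*t) + √(1 - 2*t))

E[X^4] = d^4M/dt^4 |_{t=0} = 19305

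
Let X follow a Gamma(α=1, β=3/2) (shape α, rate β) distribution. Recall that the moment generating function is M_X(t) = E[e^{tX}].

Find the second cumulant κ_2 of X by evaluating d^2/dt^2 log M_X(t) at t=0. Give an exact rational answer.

κ_2 = D^2[K](0) = 4/9

M_X(t) = 3/(2*(3/2 - t))
K_X(t) = log M_X(t) = -log(3/2 - t) - log(2) + log(3)
D^2[K](t) = 4/(4*t^2 - 12*t + 9)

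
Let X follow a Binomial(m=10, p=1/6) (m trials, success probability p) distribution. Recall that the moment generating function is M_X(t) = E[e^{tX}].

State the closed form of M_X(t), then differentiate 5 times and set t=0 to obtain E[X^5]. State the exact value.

E[X^5] = D^5[M](0) = 2975/18

M_X(t) = (e^(t)/6 + 5/6)^10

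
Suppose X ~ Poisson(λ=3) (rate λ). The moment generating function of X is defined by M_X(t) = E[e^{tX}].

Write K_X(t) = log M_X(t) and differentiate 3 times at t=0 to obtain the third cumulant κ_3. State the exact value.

κ_3 = K^(3)(0) = 3

M_X(t) = e^(3*e^(t) - 3)
K_X(t) = log M_X(t) = 3*e^(t) - 3
K^(3)(t) = 3*e^(t)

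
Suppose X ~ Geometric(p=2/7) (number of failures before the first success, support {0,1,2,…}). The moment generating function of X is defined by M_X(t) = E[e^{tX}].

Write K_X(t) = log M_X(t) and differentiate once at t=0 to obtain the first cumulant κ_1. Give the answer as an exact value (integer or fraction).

κ_1 = K^(1)(0) = 5/2

M_X(t) = 2/(7*(1 - 5*e^(t)/7))
K_X(t) = log M_X(t) = -log(1 - 5*e^(t)/7) - log(7) + log(2)
K^(1)(t) = -5*e^(t)/(5*e^(t) - 7)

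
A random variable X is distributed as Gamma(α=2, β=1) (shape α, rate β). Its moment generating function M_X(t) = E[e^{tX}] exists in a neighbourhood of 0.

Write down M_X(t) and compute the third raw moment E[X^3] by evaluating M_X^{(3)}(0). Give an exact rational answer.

M_X(t) = (1 - t)^(-2)
M^(3)(t) = -24/(t^5 - 5*t^4 + 10*t^3 - 10*t^2 + 5*t - 1)

E[X^3] = M^(3)(0) = 24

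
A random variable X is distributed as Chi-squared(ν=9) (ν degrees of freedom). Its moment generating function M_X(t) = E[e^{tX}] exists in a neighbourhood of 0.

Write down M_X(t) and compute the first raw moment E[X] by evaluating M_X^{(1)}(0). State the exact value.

M_X(t) = (1 - 2*t)^(-9/2)
dM/dt = -9/(32*t^5*√(1 - 2*t) - 80*t^4*√(1 - 2*t) + 80*t^3*√(1 - 2*t) - 40*t^2*√(1 - 2*t) + 10*t*√(1 - 2*t) - √(1 - 2*t))

E[X] = dM/dt |_{t=0} = 9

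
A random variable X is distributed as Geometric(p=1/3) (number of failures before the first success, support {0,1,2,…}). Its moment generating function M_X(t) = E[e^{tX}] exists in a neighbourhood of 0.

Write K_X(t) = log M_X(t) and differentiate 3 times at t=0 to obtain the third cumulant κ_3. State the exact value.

κ_3 = K′′′(0) = 30

M_X(t) = 1/(3*(1 - 2*e^(t)/3))
K_X(t) = log M_X(t) = -log(1 - 2*e^(t)/3) - log(3)
K′(t) = -2*e^(t)/(2*e^(t) - 3)
K′′(t) = 6*e^(t)/(4*e^(2*t) - 12*e^(t) + 9)
K′′′(t) = (-12*e^(2*t) - 18*e^(t))/(8*e^(3*t) - 36*e^(2*t) + 54*e^(t) - 27)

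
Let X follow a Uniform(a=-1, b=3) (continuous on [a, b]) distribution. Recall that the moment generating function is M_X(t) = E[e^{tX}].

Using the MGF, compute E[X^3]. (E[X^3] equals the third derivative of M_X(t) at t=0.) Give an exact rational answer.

M_X(t) = (e^(3*t) - e^(-t))/(4*t)
dM/dt = (3*t*e^(4*t) + t - e^(4*t) + 1)*e^(-t)/(4*t^2)
d^2M/dt^2 = (9*t^2*e^(4*t) - t^2 - 6*t*e^(4*t) - 2*t + 2*e^(4*t) - 2)*e^(-t)/(4*t^3)
d^3M/dt^3 = (27*t^3*e^(4*t) + t^3 - 27*t^2*e^(4*t) + 3*t^2 + 18*t*e^(4*t) + 6*t - 6*e^(4*t) + 6)*e^(-t)/(4*t^4)

E[X^3] = d^3M/dt^3 |_{t=0} = 5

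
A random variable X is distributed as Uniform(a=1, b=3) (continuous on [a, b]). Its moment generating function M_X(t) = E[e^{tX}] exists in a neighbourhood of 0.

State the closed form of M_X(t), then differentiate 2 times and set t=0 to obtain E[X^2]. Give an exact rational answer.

E[X^2] = M′′(0) = 13/3

M_X(t) = (e^(3*t) - e^(t))/(2*t)
M′(t) = (3*t*e^(3*t) - t*e^(t) - e^(3*t) + e^(t))/(2*t^2)
M′′(t) = (9*t^2*e^(3*t) - t^2*e^(t) - 6*t*e^(3*t) + 2*t*e^(t) + 2*e^(3*t) - 2*e^(t))/(2*t^3)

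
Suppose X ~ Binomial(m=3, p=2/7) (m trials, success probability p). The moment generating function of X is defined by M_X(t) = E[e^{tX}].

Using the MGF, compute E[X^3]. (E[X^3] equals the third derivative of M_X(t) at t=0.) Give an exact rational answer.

M_X(t) = (2*e^(t)/7 + 5/7)^3
M^(3)(t) = 216*e^(3*t)/343 + 480*e^(2*t)/343 + 150*e^(t)/343

E[X^3] = M^(3)(0) = 846/343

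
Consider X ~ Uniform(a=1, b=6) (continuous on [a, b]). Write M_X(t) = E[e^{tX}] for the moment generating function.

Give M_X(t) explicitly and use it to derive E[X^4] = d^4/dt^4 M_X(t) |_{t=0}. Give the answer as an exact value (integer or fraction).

E[X^4] = M^(4)(0) = 311

M_X(t) = (e^(6*t) - e^(t))/(5*t)
M^(4)(t) = (1296*t^4*e^(6*t) - t^4*e^(t) - 864*t^3*e^(6*t) + 4*t^3*e^(t) + 432*t^2*e^(6*t) - 12*t^2*e^(t) - 144*t*e^(6*t) + 24*t*e^(t) + 24*e^(6*t) - 24*e^(t))/(5*t^5)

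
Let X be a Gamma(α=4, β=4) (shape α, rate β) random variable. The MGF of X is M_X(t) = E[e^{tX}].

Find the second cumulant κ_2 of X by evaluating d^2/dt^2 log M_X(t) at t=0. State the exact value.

M_X(t) = 256/(4 - t)^4
K_X(t) = log M_X(t) = -4*log(4 - t) + 8*log(2)
D^2[K](t) = 4/(t^2 - 8*t + 16)

κ_2 = D^2[K](0) = 1/4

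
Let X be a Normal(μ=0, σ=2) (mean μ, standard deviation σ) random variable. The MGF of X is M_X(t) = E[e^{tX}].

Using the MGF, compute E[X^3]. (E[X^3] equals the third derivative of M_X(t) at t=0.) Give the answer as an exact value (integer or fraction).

M_X(t) = e^(2*t^2)
M′(t) = 4*t*e^(2*t^2)
M′′(t) = 16*t^2*e^(2*t^2) + 4*e^(2*t^2)
M′′′(t) = 64*t^3*e^(2*t^2) + 48*t*e^(2*t^2)

E[X^3] = M′′′(0) = 0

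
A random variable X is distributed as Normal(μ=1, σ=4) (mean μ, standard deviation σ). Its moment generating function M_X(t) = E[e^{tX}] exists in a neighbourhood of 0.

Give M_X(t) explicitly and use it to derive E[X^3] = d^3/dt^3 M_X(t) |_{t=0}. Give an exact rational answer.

E[X^3] = D^3[M](0) = 49

M_X(t) = e^(8*t^2 + t)
D^3[M](t) = 4096*t^3*e^(t)*e^(8*t^2) + 768*t^2*e^(t)*e^(8*t^2) + 816*t*e^(t)*e^(8*t^2) + 49*e^(t)*e^(8*t^2)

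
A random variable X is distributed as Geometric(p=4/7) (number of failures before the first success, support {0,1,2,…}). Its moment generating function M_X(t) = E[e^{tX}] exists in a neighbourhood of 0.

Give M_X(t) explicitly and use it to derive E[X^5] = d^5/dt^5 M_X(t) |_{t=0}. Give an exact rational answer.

E[X^5] = D^5[M](0) = 23721/128

M_X(t) = 4/(7*(1 - 3*e^(t)/7))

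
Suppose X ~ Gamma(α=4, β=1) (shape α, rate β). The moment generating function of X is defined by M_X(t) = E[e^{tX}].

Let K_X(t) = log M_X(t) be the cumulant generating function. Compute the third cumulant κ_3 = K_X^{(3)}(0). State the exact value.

κ_3 = D^3[K](0) = 8

M_X(t) = (1 - t)^(-4)
K_X(t) = log M_X(t) = -4*log(1 - t)
D^3[K](t) = -8/(t^3 - 3*t^2 + 3*t - 1)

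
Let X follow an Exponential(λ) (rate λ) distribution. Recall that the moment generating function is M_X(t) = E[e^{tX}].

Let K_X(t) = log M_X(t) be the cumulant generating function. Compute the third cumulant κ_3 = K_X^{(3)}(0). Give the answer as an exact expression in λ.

M_X(t) = λ/(λ - t)
K_X(t) = log M_X(t) = log(λ) - log(λ - t)
D^3[K](t) = -2/(-λ^3 + 3*λ^2*t - 3*λ*t^2 + t^3)

κ_3 = D^3[K](0) = 2/λ^3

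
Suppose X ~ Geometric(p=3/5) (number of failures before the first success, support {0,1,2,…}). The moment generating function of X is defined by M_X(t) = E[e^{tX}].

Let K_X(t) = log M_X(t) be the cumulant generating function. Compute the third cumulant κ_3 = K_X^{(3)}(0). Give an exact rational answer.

M_X(t) = 3/(5*(1 - 2*e^(t)/5))
K_X(t) = log M_X(t) = -log(1 - 2*e^(t)/5) - log(5) + log(3)
D^3[K](t) = (-20*e^(2*t) - 50*e^(t))/(8*e^(3*t) - 60*e^(2*t) + 150*e^(t) - 125)

κ_3 = D^3[K](0) = 70/27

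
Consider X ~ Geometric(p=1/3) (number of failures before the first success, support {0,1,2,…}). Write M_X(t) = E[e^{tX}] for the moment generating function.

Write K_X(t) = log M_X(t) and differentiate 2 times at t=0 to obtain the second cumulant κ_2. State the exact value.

M_X(t) = 1/(3*(1 - 2*e^(t)/3))
K_X(t) = log M_X(t) = -log(1 - 2*e^(t)/3) - log(3)
K^(2)(t) = 6*e^(t)/(4*e^(2*t) - 12*e^(t) + 9)

κ_2 = K^(2)(0) = 6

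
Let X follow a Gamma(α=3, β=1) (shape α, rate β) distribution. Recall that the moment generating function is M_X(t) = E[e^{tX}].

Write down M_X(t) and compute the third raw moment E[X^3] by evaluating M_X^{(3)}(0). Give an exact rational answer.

M_X(t) = (1 - t)^(-3)
M′(t) = 3/(t^4 - 4*t^3 + 6*t^2 - 4*t + 1)
M′′(t) = -12/(t^5 - 5*t^4 + 10*t^3 - 10*t^2 + 5*t - 1)
M′′′(t) = 60/(t^6 - 6*t^5 + 15*t^4 - 20*t^3 + 15*t^2 - 6*t + 1)

E[X^3] = M′′′(0) = 60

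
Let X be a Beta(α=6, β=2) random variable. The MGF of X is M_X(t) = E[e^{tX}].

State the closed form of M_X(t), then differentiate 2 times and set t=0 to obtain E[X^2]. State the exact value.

M_X(t) = ₁F₁(6; 8; t)
dM/dt = 3*₁F₁(7; 9; t)/4
d^2M/dt^2 = 7*₁F₁(8; 10; t)/12

E[X^2] = d^2M/dt^2 |_{t=0} = 7/12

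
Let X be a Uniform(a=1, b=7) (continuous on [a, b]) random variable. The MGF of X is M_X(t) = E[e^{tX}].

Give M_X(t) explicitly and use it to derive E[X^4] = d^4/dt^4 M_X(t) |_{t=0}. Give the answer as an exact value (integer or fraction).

M_X(t) = (e^(7*t) - e^(t))/(6*t)
dM/dt = (7*t*e^(7*t) - t*e^(t) - e^(7*t) + e^(t))/(6*t^2)
d^2M/dt^2 = (49*t^2*e^(7*t) - t^2*e^(t) - 14*t*e^(7*t) + 2*t*e^(t) + 2*e^(7*t) - 2*e^(t))/(6*t^3)
d^3M/dt^3 = (343*t^3*e^(7*t) - t^3*e^(t) - 147*t^2*e^(7*t) + 3*t^2*e^(t) + 42*t*e^(7*t) - 6*t*e^(t) - 6*e^(7*t) + 6*e^(t))/(6*t^4)
d^4M/dt^4 = (2401*t^4*e^(7*t) - t^4*e^(t) - 1372*t^3*e^(7*t) + 4*t^3*e^(t) + 588*t^2*e^(7*t) - 12*t^2*e^(t) - 168*t*e^(7*t) + 24*t*e^(t) + 24*e^(7*t) - 24*e^(t))/(6*t^5)

E[X^4] = d^4M/dt^4 |_{t=0} = 2801/5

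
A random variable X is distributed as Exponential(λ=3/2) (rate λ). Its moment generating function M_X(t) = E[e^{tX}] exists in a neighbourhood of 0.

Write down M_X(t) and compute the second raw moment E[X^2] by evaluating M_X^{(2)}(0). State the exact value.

M_X(t) = 3/(2*(3/2 - t))
dM/dt = 6/(4*t^2 - 12*t + 9)
d^2M/dt^2 = -24/(8*t^3 - 36*t^2 + 54*t - 27)

E[X^2] = d^2M/dt^2 |_{t=0} = 8/9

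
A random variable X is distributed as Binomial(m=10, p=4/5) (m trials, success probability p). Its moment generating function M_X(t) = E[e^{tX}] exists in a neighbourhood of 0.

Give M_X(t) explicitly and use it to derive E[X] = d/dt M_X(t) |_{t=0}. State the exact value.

M_X(t) = (4*e^(t)/5 + 1/5)^10

E[X] = dM/dt |_{t=0} = 8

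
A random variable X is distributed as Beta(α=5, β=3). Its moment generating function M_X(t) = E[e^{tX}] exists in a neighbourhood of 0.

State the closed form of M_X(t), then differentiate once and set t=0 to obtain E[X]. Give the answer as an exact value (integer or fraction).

M_X(t) = ₁F₁(5; 8; t)
M^(1)(t) = 5*₁F₁(6; 9; t)/8

E[X] = M^(1)(0) = 5/8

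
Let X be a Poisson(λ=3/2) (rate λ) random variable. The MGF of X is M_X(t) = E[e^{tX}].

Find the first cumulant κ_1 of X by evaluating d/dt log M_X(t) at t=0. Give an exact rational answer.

M_X(t) = e^(3*e^(t)/2 - 3/2)
K_X(t) = log M_X(t) = 3*e^(t)/2 - 3/2
D[K](t) = 3*e^(t)/2

κ_1 = D[K](0) = 3/2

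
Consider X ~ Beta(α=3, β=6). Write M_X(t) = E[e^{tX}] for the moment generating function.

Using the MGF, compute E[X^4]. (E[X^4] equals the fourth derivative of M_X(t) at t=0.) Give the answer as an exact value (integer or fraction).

E[X^4] = M^(4)(0) = 1/33

M_X(t) = ₁F₁(3; 9; t)
M^(4)(t) = ₁F₁(7; 13; t)/33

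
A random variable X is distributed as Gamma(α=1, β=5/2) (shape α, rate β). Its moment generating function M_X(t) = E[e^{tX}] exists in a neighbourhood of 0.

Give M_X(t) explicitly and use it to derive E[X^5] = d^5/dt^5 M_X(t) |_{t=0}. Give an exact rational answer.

E[X^5] = M′′′′′(0) = 768/625

M_X(t) = 5/(2*(5/2 - t))
M′(t) = 10/(4*t^2 - 20*t + 25)
M′′(t) = -40/(8*t^3 - 60*t^2 + 150*t - 125)
M′′′(t) = 240/(16*t^4 - 160*t^3 + 600*t^2 - 1000*t + 625)
M′′′′(t) = -1920/(32*t^5 - 400*t^4 + 2000*t^3 - 5000*t^2 + 6250*t - 3125)
M′′′′′(t) = 19200/(64*t^6 - 960*t^5 + 6000*t^4 - 20000*t^3 + 37500*t^2 - 37500*t + 15625)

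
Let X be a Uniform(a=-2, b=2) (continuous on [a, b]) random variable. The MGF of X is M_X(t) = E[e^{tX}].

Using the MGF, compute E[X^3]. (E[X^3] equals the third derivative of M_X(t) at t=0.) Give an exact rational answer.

M_X(t) = (e^(2*t) - e^(-2*t))/(4*t)
M′(t) = (2*t*e^(4*t) + 2*t - e^(4*t) + 1)*e^(-2*t)/(4*t^2)
M′′(t) = (2*t^2*e^(4*t) - 2*t^2 - 2*t*e^(4*t) - 2*t + e^(4*t) - 1)*e^(-2*t)/(2*t^3)
M′′′(t) = (4*t^3*e^(4*t) + 4*t^3 - 6*t^2*e^(4*t) + 6*t^2 + 6*t*e^(4*t) + 6*t - 3*e^(4*t) + 3)*e^(-2*t)/(2*t^4)

E[X^3] = M′′′(0) = 0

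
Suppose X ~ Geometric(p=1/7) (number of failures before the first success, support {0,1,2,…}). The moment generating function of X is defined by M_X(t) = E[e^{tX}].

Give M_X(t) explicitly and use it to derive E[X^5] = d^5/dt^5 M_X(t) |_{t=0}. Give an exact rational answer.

M_X(t) = 1/(7*(1 - 6*e^(t)/7))
M′(t) = 6*e^(t)/(36*e^(2*t) - 84*e^(t) + 49)
M′′(t) = (-36*e^(2*t) - 42*e^(t))/(216*e^(3*t) - 756*e^(2*t) + 882*e^(t) - 343)
M′′′(t) = (216*e^(3*t) + 1008*e^(2*t) + 294*e^(t))/(1296*e^(4*t) - 6048*e^(3*t) + 10584*e^(2*t) - 8232*e^(t) + 2401)
M′′′′(t) = (-1296*e^(4*t) - 16632*e^(3*t) - 19404*e^(2*t) - 2058*e^(t))/(7776*e^(5*t) - 45360*e^(4*t) + 105840*e^(3*t) - 123480*e^(2*t) + 72030*e^(t) - 16807)

E[X^5] = M′′′′′(0) = 1277646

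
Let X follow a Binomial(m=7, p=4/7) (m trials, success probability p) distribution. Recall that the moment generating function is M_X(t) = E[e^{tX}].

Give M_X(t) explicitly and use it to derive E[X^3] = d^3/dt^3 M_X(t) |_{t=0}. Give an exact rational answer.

M_X(t) = (4*e^(t)/7 + 3/7)^7
M′(t) = 16384*e^(7*t)/117649 + 73728*e^(6*t)/117649 + 138240*e^(5*t)/117649 + 138240*e^(4*t)/117649 + 77760*e^(3*t)/117649 + 23328*e^(2*t)/117649 + 2916*e^(t)/117649
M′′(t) = 16384*e^(7*t)/16807 + 442368*e^(6*t)/117649 + 691200*e^(5*t)/117649 + 552960*e^(4*t)/117649 + 233280*e^(3*t)/117649 + 46656*e^(2*t)/117649 + 2916*e^(t)/117649
M′′′(t) = 16384*e^(7*t)/2401 + 2654208*e^(6*t)/117649 + 3456000*e^(5*t)/117649 + 2211840*e^(4*t)/117649 + 699840*e^(3*t)/117649 + 93312*e^(2*t)/117649 + 2916*e^(t)/117649

E[X^3] = M′′′(0) = 4132/49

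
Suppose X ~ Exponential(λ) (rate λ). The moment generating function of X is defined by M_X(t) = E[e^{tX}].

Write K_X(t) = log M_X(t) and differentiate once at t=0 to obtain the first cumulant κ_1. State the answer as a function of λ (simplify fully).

κ_1 = K′(0) = 1/λ

M_X(t) = λ/(λ - t)
K_X(t) = log M_X(t) = log(λ) - log(λ - t)
K′(t) = -1/(-λ + t)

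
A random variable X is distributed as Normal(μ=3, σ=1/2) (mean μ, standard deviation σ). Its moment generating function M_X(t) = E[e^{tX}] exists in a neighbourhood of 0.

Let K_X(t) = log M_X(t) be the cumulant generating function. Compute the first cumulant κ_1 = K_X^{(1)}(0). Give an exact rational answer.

M_X(t) = e^(t^2/8 + 3*t)
K_X(t) = log M_X(t) = t^2/8 + 3*t
K^(1)(t) = t/4 + 3

κ_1 = K^(1)(0) = 3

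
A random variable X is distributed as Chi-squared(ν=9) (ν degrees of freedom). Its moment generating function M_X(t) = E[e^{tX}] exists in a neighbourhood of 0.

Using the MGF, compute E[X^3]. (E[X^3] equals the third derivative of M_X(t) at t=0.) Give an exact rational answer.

E[X^3] = d^3M/dt^3 |_{t=0} = 1287

M_X(t) = (1 - 2*t)^(-9/2)
dM/dt = -9/(32*t^5*√(1 - 2*t) - 80*t^4*√(1 - 2*t) + 80*t^3*√(1 - 2*t) - 40*t^2*√(1 - 2*t) + 10*t*√(1 - 2*t) - √(1 - 2*t))
d^2M/dt^2 = 99/(64*t^6*√(1 - 2*t) - 192*t^5*√(1 - 2*t) + 240*t^4*√(1 - 2*t) - 160*t^3*√(1 - 2*t) + 60*t^2*√(1 - 2*t) - 12*t*√(1 - 2*t) + √(1 - 2*t))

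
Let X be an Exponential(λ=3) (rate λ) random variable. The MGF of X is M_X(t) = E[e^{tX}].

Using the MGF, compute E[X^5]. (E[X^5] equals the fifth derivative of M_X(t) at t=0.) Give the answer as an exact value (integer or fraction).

E[X^5] = d^5M/dt^5 |_{t=0} = 40/81

M_X(t) = 3/(3 - t)
dM/dt = 3/(t^2 - 6*t + 9)
d^2M/dt^2 = -6/(t^3 - 9*t^2 + 27*t - 27)
d^3M/dt^3 = 18/(t^4 - 12*t^3 + 54*t^2 - 108*t + 81)
d^4M/dt^4 = -72/(t^5 - 15*t^4 + 90*t^3 - 270*t^2 + 405*t - 243)
d^5M/dt^5 = 360/(t^6 - 18*t^5 + 135*t^4 - 540*t^3 + 1215*t^2 - 1458*t + 729)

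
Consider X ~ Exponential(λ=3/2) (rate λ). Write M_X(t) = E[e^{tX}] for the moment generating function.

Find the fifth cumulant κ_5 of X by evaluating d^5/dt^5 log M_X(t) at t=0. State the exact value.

κ_5 = K^(5)(0) = 256/81

M_X(t) = 3/(2*(3/2 - t))
K_X(t) = log M_X(t) = -log(3/2 - t) - log(2) + log(3)
K^(5)(t) = -768/(32*t^5 - 240*t^4 + 720*t^3 - 1080*t^2 + 810*t - 243)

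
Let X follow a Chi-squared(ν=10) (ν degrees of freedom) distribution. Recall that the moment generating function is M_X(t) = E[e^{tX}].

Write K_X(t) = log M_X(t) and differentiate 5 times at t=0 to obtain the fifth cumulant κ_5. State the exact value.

κ_5 = K′′′′′(0) = 3840

M_X(t) = (1 - 2*t)^(-5)
K_X(t) = log M_X(t) = -5*log(1 - 2*t)
K′(t) = -10/(2*t - 1)
K′′(t) = 20/(4*t^2 - 4*t + 1)
K′′′(t) = -80/(8*t^3 - 12*t^2 + 6*t - 1)
K′′′′(t) = 480/(16*t^4 - 32*t^3 + 24*t^2 - 8*t + 1)
K′′′′′(t) = -3840/(32*t^5 - 80*t^4 + 80*t^3 - 40*t^2 + 10*t - 1)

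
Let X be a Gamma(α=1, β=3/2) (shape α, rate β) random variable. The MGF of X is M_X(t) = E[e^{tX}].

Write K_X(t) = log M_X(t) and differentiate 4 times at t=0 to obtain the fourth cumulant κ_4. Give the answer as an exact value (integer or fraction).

M_X(t) = 3/(2*(3/2 - t))
K_X(t) = log M_X(t) = -log(3/2 - t) - log(2) + log(3)
K^(4)(t) = 96/(16*t^4 - 96*t^3 + 216*t^2 - 216*t + 81)

κ_4 = K^(4)(0) = 32/27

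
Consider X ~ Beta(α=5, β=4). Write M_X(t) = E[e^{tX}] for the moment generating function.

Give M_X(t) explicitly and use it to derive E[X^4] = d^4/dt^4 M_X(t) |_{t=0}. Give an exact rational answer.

E[X^4] = M′′′′(0) = 14/99

M_X(t) = ₁F₁(5; 9; t)
M′(t) = 5*₁F₁(6; 10; t)/9
M′′(t) = ₁F₁(7; 11; t)/3
M′′′(t) = 7*₁F₁(8; 12; t)/33
M′′′′(t) = 14*₁F₁(9; 13; t)/99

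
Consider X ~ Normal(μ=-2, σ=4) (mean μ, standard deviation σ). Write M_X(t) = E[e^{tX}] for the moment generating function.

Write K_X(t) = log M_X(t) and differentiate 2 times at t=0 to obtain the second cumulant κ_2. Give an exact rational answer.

κ_2 = D^2[K](0) = 16

M_X(t) = e^(8*t^2 - 2*t)
K_X(t) = log M_X(t) = 8*t^2 - 2*t
D^2[K](t) = 16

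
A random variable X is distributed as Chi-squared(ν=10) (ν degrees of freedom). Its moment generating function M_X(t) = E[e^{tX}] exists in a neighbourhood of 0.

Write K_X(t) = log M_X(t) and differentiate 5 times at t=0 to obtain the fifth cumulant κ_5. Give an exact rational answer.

κ_5 = D^5[K](0) = 3840

M_X(t) = (1 - 2*t)^(-5)
K_X(t) = log M_X(t) = -5*log(1 - 2*t)
D^5[K](t) = -3840/(32*t^5 - 80*t^4 + 80*t^3 - 40*t^2 + 10*t - 1)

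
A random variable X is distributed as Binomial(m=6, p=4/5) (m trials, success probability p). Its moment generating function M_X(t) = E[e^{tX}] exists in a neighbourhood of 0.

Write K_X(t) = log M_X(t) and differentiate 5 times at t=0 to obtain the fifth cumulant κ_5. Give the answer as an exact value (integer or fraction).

M_X(t) = (4*e^(t)/5 + 1/5)^6
K_X(t) = log M_X(t) = 6*log(4*e^(t)/5 + 1/5)
K′(t) = 24*e^(t)/(4*e^(t) + 1)
K′′(t) = 24*e^(t)/(16*e^(2*t) + 8*e^(t) + 1)
K′′′(t) = (-96*e^(2*t) + 24*e^(t))/(64*e^(3*t) + 48*e^(2*t) + 12*e^(t) + 1)
K′′′′(t) = (384*e^(3*t) - 384*e^(2*t) + 24*e^(t))/(256*e^(4*t) + 256*e^(3*t) + 96*e^(2*t) + 16*e^(t) + 1)
K′′′′′(t) = (-1536*e^(4*t) + 4224*e^(3*t) - 1056*e^(2*t) + 24*e^(t))/(1024*e^(5*t) + 1280*e^(4*t) + 640*e^(3*t) + 160*e^(2*t) + 20*e^(t) + 1)

κ_5 = K′′′′′(0) = 1656/3125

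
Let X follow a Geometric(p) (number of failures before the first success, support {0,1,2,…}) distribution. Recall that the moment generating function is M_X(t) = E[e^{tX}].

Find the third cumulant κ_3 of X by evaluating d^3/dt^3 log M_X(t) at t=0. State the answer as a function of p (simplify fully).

κ_3 = d^3K/dt^3 |_{t=0} = (p^2 - 3*p + 2)/p^3

M_X(t) = p/(-(1 - p)*e^(t) + 1)
K_X(t) = log M_X(t) = log(p) - log(-(1 - p)*e^(t) + 1)
dK/dt = (-p*e^(t) + e^(t))/(p*e^(t) - e^(t) + 1)
d^2K/dt^2 = (-p*e^(t) + e^(t))/(p^2*e^(2*t) - 2*p*e^(2*t) + 2*p*e^(t) + e^(2*t) - 2*e^(t) + 1)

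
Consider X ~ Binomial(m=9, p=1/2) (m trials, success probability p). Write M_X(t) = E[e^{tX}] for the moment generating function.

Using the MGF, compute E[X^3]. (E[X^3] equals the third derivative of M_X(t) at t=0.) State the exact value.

M_X(t) = (e^(t)/2 + 1/2)^9
M′(t) = 9*e^(9*t)/512 + 9*e^(8*t)/64 + 63*e^(7*t)/128 + 63*e^(6*t)/64 + 315*e^(5*t)/256 + 63*e^(4*t)/64 + 63*e^(3*t)/128 + 9*e^(2*t)/64 + 9*e^(t)/512
M′′(t) = 81*e^(9*t)/512 + 9*e^(8*t)/8 + 441*e^(7*t)/128 + 189*e^(6*t)/32 + 1575*e^(5*t)/256 + 63*e^(4*t)/16 + 189*e^(3*t)/128 + 9*e^(2*t)/32 + 9*e^(t)/512
M′′′(t) = 729*e^(9*t)/512 + 9*e^(8*t) + 3087*e^(7*t)/128 + 567*e^(6*t)/16 + 7875*e^(5*t)/256 + 63*e^(4*t)/4 + 567*e^(3*t)/128 + 9*e^(2*t)/16 + 9*e^(t)/512

E[X^3] = M′′′(0) = 243/2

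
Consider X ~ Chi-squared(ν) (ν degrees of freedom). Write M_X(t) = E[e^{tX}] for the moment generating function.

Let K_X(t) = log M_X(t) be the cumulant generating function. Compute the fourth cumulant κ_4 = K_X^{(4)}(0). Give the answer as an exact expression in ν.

M_X(t) = (1 - 2*t)^(-ν/2)
K_X(t) = log M_X(t) = -ν*log(1 - 2*t)/2
K′(t) = -ν/(2*t - 1)
K′′(t) = 2*ν/(4*t^2 - 4*t + 1)
K′′′(t) = -8*ν/(8*t^3 - 12*t^2 + 6*t - 1)
K′′′′(t) = 48*ν/(16*t^4 - 32*t^3 + 24*t^2 - 8*t + 1)

κ_4 = K′′′′(0) = 48*ν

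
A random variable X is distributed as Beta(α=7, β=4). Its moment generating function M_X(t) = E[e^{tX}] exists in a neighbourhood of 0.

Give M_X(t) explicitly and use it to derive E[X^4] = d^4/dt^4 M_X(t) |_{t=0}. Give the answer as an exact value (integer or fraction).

E[X^4] = M′′′′(0) = 30/143

M_X(t) = ₁F₁(7; 11; t)
M′(t) = 7*₁F₁(8; 12; t)/11
M′′(t) = 14*₁F₁(9; 13; t)/33
M′′′(t) = 42*₁F₁(10; 14; t)/143
M′′′′(t) = 30*₁F₁(11; 15; t)/143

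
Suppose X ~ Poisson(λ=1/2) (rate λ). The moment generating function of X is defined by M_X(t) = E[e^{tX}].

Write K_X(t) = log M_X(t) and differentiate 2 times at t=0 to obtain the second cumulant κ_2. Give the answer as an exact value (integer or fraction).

κ_2 = K′′(0) = 1/2

M_X(t) = e^(e^(t)/2 - 1/2)
K_X(t) = log M_X(t) = e^(t)/2 - 1/2
K′(t) = e^(t)/2
K′′(t) = e^(t)/2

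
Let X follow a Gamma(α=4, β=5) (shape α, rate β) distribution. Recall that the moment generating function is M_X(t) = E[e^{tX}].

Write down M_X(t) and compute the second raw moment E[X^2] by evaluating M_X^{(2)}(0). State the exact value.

M_X(t) = 625/(5 - t)^4
D^2[M](t) = 12500/(t^6 - 30*t^5 + 375*t^4 - 2500*t^3 + 9375*t^2 - 18750*t + 15625)

E[X^2] = D^2[M](0) = 4/5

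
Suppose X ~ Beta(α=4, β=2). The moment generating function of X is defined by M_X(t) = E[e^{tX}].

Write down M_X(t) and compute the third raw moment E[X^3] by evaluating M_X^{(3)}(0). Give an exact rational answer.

E[X^3] = D^3[M](0) = 5/14

M_X(t) = ₁F₁(4; 6; t)
D^3[M](t) = 5*₁F₁(7; 9; t)/14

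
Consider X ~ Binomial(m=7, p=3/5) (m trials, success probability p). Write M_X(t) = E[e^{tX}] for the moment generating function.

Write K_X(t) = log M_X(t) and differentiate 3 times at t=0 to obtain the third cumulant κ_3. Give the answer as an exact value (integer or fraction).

M_X(t) = (3*e^(t)/5 + 2/5)^7
K_X(t) = log M_X(t) = 7*log(3*e^(t)/5 + 2/5)
D^3[K](t) = (-126*e^(2*t) + 84*e^(t))/(27*e^(3*t) + 54*e^(2*t) + 36*e^(t) + 8)

κ_3 = D^3[K](0) = -42/125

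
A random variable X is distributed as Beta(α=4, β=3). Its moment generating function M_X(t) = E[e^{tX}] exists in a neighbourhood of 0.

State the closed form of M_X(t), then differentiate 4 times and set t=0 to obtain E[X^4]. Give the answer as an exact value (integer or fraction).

E[X^4] = M^(4)(0) = 1/6

M_X(t) = ₁F₁(4; 7; t)
M^(4)(t) = ₁F₁(8; 11; t)/6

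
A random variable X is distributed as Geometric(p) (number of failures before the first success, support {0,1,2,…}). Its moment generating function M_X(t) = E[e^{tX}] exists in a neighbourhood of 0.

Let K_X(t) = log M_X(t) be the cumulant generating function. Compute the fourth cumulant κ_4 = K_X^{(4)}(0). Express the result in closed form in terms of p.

κ_4 = K^(4)(0) = (-p^3 + 7*p^2 - 12*p + 6)/p^4

M_X(t) = p/(-(1 - p)*e^(t) + 1)
K_X(t) = log M_X(t) = log(p) - log(-(1 - p)*e^(t) + 1)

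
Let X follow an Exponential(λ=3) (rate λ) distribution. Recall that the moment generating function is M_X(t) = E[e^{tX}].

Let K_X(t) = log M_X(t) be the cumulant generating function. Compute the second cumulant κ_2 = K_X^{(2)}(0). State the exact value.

M_X(t) = 3/(3 - t)
K_X(t) = log M_X(t) = -log(3 - t) + log(3)
K′(t) = -1/(t - 3)
K′′(t) = 1/(t^2 - 6*t + 9)

κ_2 = K′′(0) = 1/9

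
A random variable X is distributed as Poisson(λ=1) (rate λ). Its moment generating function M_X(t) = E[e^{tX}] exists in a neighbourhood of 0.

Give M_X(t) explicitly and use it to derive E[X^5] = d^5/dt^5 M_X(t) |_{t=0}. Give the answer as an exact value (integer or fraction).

M_X(t) = e^(e^(t) - 1)
dM/dt = e^(-1)*e^(t)*e^(e^(t))
d^2M/dt^2 = (e^(2*t)*e^(e^(t)) + e^(t)*e^(e^(t)))*e^(-1)
d^3M/dt^3 = (e^(3*t)*e^(e^(t)) + 3*e^(2*t)*e^(e^(t)) + e^(t)*e^(e^(t)))*e^(-1)
d^4M/dt^4 = (e^(4*t)*e^(e^(t)) + 6*e^(3*t)*e^(e^(t)) + 7*e^(2*t)*e^(e^(t)) + e^(t)*e^(e^(t)))*e^(-1)
d^5M/dt^5 = (e^(5*t)*e^(e^(t)) + 10*e^(4*t)*e^(e^(t)) + 25*e^(3*t)*e^(e^(t)) + 15*e^(2*t)*e^(e^(t)) + e^(t)*e^(e^(t)))*e^(-1)

E[X^5] = d^5M/dt^5 |_{t=0} = 52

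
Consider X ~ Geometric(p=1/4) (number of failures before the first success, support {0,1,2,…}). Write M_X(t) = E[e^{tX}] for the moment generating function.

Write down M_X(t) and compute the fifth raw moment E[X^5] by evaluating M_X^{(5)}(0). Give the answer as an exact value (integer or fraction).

E[X^5] = M^(5)(0) = 52923

M_X(t) = 1/(4*(1 - 3*e^(t)/4))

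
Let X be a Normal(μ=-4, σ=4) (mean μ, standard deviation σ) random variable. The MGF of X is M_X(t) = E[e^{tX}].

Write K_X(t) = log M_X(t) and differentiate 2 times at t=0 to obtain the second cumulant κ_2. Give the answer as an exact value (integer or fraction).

M_X(t) = e^(8*t^2 - 4*t)
K_X(t) = log M_X(t) = 8*t^2 - 4*t
D^2[K](t) = 16

κ_2 = D^2[K](0) = 16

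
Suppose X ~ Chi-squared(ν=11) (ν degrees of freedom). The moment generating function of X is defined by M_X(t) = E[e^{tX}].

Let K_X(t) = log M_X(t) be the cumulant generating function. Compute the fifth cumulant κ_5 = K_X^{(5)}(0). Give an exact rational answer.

κ_5 = D^5[K](0) = 4224

M_X(t) = (1 - 2*t)^(-11/2)
K_X(t) = log M_X(t) = -11*log(1 - 2*t)/2
D^5[K](t) = -4224/(32*t^5 - 80*t^4 + 80*t^3 - 40*t^2 + 10*t - 1)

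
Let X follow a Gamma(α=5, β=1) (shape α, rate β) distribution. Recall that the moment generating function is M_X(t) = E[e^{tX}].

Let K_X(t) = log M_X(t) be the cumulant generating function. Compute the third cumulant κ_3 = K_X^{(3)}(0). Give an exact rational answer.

M_X(t) = (1 - t)^(-5)
K_X(t) = log M_X(t) = -5*log(1 - t)
K^(3)(t) = -10/(t^3 - 3*t^2 + 3*t - 1)

κ_3 = K^(3)(0) = 10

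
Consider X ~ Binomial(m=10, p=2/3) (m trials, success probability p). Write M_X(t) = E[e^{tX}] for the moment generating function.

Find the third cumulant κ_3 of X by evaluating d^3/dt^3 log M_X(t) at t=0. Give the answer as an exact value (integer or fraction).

M_X(t) = (2*e^(t)/3 + 1/3)^10
K_X(t) = log M_X(t) = 10*log(2*e^(t)/3 + 1/3)
K′(t) = 20*e^(t)/(2*e^(t) + 1)
K′′(t) = 20*e^(t)/(4*e^(2*t) + 4*e^(t) + 1)
K′′′(t) = (-40*e^(2*t) + 20*e^(t))/(8*e^(3*t) + 12*e^(2*t) + 6*e^(t) + 1)

κ_3 = K′′′(0) = -20/27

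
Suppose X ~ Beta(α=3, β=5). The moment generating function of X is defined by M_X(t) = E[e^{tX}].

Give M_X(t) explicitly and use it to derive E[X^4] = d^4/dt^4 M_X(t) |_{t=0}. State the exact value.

E[X^4] = M′′′′(0) = 1/22

M_X(t) = ₁F₁(3; 8; t)
M′(t) = 3*₁F₁(4; 9; t)/8
M′′(t) = ₁F₁(5; 10; t)/6
M′′′(t) = ₁F₁(6; 11; t)/12
M′′′′(t) = ₁F₁(7; 12; t)/22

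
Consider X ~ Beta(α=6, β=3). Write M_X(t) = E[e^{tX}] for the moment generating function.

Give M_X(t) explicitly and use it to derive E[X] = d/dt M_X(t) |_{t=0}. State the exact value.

M_X(t) = ₁F₁(6; 9; t)
dM/dt = 2*₁F₁(7; 10; t)/3

E[X] = dM/dt |_{t=0} = 2/3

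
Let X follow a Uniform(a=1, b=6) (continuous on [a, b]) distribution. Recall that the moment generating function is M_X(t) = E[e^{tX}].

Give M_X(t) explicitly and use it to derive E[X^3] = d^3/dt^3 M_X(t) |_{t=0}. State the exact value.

M_X(t) = (e^(6*t) - e^(t))/(5*t)
D^3[M](t) = (216*t^3*e^(6*t) - t^3*e^(t) - 108*t^2*e^(6*t) + 3*t^2*e^(t) + 36*t*e^(6*t) - 6*t*e^(t) - 6*e^(6*t) + 6*e^(t))/(5*t^4)

E[X^3] = D^3[M](0) = 259/4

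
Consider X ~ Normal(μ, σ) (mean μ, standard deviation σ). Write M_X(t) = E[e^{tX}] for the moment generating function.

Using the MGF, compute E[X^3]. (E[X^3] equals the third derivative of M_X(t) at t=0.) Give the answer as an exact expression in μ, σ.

M_X(t) = e^(μ*t + σ^2*t^2/2)

E[X^3] = M^(3)(0) = μ*(μ^2 + 3*σ^2)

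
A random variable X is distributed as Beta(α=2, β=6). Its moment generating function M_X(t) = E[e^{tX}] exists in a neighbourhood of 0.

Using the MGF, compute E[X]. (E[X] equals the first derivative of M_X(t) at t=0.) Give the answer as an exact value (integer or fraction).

E[X] = M^(1)(0) = 1/4

M_X(t) = ₁F₁(2; 8; t)
M^(1)(t) = ₁F₁(3; 9; t)/4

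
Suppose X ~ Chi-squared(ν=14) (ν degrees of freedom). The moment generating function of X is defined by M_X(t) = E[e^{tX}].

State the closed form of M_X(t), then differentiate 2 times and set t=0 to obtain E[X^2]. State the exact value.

E[X^2] = M^(2)(0) = 224

M_X(t) = (1 - 2*t)^(-7)
M^(2)(t) = -224/(512*t^9 - 2304*t^8 + 4608*t^7 - 5376*t^6 + 4032*t^5 - 2016*t^4 + 672*t^3 - 144*t^2 + 18*t - 1)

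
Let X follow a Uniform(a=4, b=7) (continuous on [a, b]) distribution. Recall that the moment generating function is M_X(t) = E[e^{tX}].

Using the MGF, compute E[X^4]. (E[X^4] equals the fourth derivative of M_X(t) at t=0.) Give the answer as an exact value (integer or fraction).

M_X(t) = (e^(7*t) - e^(4*t))/(3*t)

E[X^4] = D^4[M](0) = 5261/5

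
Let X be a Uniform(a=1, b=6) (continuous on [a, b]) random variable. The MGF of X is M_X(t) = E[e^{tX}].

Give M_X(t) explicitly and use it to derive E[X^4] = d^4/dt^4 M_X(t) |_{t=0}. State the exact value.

E[X^4] = M^(4)(0) = 311

M_X(t) = (e^(6*t) - e^(t))/(5*t)
M^(4)(t) = (1296*t^4*e^(6*t) - t^4*e^(t) - 864*t^3*e^(6*t) + 4*t^3*e^(t) + 432*t^2*e^(6*t) - 12*t^2*e^(t) - 144*t*e^(6*t) + 24*t*e^(t) + 24*e^(6*t) - 24*e^(t))/(5*t^5)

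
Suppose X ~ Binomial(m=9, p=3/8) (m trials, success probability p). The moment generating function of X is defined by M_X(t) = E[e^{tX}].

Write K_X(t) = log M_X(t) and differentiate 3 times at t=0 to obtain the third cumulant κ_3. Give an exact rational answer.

κ_3 = K′′′(0) = 135/256

M_X(t) = (3*e^(t)/8 + 5/8)^9
K_X(t) = log M_X(t) = 9*log(3*e^(t)/8 + 5/8)
K′(t) = 27*e^(t)/(3*e^(t) + 5)
K′′(t) = 135*e^(t)/(9*e^(2*t) + 30*e^(t) + 25)
K′′′(t) = (-405*e^(2*t) + 675*e^(t))/(27*e^(3*t) + 135*e^(2*t) + 225*e^(t) + 125)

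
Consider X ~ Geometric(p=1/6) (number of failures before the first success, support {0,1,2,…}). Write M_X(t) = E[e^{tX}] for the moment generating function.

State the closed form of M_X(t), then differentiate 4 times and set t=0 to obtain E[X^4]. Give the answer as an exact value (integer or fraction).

E[X^4] = M^(4)(0) = 19855

M_X(t) = 1/(6*(1 - 5*e^(t)/6))
M^(4)(t) = (-625*e^(4*t) - 8250*e^(3*t) - 9900*e^(2*t) - 1080*e^(t))/(3125*e^(5*t) - 18750*e^(4*t) + 45000*e^(3*t) - 54000*e^(2*t) + 32400*e^(t) - 7776)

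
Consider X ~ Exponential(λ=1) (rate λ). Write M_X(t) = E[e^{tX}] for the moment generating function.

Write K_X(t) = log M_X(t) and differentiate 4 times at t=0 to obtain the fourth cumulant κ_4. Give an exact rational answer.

M_X(t) = 1/(1 - t)
K_X(t) = log M_X(t) = -log(1 - t)
K^(4)(t) = 6/(t^4 - 4*t^3 + 6*t^2 - 4*t + 1)

κ_4 = K^(4)(0) = 6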